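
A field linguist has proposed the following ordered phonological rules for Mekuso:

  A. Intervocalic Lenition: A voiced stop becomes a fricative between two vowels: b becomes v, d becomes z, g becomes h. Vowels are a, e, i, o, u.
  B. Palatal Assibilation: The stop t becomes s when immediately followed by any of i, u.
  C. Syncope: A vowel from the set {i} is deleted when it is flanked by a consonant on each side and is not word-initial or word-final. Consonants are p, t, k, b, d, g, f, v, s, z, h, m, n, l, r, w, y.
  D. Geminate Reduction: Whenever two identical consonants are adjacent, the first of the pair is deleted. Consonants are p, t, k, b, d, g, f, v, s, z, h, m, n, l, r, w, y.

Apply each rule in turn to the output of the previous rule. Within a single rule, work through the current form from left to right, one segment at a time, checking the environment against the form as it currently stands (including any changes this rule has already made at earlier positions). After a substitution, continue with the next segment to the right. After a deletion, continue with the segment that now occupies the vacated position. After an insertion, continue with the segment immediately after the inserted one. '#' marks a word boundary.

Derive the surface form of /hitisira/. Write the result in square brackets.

A Intervocalic Lenition: no change — [hitisira]
B Palatal Assibilation: [hitisira] → [hisisira]
C Syncope: [hisisira] → [hssra]
D Geminate Reduction: [hssra] → [hsra]

[hsra]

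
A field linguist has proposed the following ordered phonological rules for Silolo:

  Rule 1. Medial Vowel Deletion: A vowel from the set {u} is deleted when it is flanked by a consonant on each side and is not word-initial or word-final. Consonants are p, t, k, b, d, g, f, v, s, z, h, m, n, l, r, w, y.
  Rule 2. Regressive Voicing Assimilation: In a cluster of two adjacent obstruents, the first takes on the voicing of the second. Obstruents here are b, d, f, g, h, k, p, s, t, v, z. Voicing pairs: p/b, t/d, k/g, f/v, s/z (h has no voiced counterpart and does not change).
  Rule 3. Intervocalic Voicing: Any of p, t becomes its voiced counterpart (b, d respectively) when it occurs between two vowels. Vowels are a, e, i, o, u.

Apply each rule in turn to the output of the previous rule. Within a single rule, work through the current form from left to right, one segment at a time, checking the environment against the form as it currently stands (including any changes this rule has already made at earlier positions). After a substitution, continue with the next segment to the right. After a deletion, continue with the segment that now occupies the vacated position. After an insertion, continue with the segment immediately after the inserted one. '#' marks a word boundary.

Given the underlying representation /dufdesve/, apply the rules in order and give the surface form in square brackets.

Rule 1 Medial Vowel Deletion: [dufdesve] → [dfdesve]
Rule 2 Regressive Voicing Assimilation: [dfdesve] → [tvdezve]
Rule 3 Intervocalic Voicing: no change — [tvdezve]

[tvdezve]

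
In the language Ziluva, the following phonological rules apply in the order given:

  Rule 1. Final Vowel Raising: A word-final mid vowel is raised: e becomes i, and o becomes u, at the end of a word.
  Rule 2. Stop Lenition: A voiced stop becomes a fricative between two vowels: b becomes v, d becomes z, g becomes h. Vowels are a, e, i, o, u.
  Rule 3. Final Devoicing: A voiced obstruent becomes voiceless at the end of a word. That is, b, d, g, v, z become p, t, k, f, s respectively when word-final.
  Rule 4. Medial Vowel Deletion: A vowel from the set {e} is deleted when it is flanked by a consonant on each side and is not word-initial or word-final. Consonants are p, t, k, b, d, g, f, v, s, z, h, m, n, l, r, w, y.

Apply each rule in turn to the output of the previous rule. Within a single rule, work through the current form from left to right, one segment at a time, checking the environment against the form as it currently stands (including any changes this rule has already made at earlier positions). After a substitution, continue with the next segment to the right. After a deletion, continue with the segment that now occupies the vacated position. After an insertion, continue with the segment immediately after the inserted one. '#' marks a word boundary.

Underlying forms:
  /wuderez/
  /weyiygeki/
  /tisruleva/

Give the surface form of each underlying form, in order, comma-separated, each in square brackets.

/wuderez/:
  Rule 1 Final Vowel Raising: no change — [wuderez]
  Rule 2 Stop Lenition: [wuderez] → [wuzerez]
  Rule 3 Final Devoicing: [wuzerez] → [wuzeres]
  Rule 4 Medial Vowel Deletion: [wuzeres] → [wuzrs]
/weyiygeki/:
  Rule 1 Final Vowel Raising: no change — [weyiygeki]
  Rule 2 Stop Lenition: no change — [weyiygeki]
  Rule 3 Final Devoicing: no change — [weyiygeki]
  Rule 4 Medial Vowel Deletion: [weyiygeki] → [wyiygki]
/tisruleva/:
  Rule 1 Final Vowel Raising: no change — [tisruleva]
  Rule 2 Stop Lenition: no change — [tisruleva]
  Rule 3 Final Devoicing: no change — [tisruleva]
  Rule 4 Medial Vowel Deletion: [tisruleva] → [tisrulva]

[wuzrs], [wyiygki], [tisrulva]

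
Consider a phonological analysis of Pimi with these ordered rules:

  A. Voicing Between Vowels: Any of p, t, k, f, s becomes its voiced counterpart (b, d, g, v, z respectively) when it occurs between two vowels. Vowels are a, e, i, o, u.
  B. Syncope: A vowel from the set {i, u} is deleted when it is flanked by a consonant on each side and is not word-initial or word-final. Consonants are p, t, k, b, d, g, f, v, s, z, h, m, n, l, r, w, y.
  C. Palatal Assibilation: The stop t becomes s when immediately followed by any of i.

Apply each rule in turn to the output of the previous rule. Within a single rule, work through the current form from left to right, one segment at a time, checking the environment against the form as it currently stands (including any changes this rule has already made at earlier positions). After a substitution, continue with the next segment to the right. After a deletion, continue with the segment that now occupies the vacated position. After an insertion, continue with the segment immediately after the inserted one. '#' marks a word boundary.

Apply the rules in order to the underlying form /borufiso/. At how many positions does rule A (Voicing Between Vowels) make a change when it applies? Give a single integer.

A Voicing Between Vowels: [borufiso] → [boruvizo]
B Syncope: [boruvizo] → [borvzo]
C Palatal Assibilation: no change — [borvzo]
Rule A changed 2 position(s).

2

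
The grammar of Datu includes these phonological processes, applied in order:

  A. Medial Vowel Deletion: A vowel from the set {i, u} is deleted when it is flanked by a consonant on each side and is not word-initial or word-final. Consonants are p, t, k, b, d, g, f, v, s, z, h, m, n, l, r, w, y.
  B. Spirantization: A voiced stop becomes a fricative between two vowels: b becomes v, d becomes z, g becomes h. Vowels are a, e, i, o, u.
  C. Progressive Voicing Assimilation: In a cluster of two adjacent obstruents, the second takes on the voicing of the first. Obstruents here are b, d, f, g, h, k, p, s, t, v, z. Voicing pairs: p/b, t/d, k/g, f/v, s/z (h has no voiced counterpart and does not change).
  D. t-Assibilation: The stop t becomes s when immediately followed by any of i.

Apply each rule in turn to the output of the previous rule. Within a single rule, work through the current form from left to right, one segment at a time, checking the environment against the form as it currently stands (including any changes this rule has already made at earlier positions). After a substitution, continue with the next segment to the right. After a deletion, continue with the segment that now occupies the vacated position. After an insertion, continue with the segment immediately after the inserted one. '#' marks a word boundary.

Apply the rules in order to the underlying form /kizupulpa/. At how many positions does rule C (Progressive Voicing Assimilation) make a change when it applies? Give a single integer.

A Medial Vowel Deletion: [kizupulpa] → [kzplpa]
B Spirantization: no change — [kzplpa]
C Progressive Voicing Assimilation: [kzplpa] → [ksplpa]
D t-Assibilation: no change — [ksplpa]
Rule C changed 1 position(s).

1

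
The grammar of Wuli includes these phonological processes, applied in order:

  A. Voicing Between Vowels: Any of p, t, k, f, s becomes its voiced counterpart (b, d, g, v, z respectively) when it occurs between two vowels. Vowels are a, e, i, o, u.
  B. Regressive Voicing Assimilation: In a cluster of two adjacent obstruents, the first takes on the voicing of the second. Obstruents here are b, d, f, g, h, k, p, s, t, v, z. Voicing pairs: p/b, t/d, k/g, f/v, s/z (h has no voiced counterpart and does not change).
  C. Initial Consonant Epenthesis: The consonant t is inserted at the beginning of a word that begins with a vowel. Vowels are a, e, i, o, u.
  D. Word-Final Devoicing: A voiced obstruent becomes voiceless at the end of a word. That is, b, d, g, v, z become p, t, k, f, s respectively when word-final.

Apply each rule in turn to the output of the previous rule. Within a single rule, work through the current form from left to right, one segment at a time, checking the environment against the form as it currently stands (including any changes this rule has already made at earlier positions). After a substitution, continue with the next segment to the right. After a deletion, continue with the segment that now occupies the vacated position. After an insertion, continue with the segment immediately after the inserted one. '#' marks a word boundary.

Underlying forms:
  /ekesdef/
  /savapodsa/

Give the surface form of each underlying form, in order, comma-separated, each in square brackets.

/ekesdef/:
  A Voicing Between Vowels: [ekesdef] → [egesdef]
  B Regressive Voicing Assimilation: [egesdef] → [egezdef]
  C Initial Consonant Epenthesis: [egezdef] → [tegezdef]
  D Word-Final Devoicing: no change — [tegezdef]
/savapodsa/:
  A Voicing Between Vowels: [savapodsa] → [savabodsa]
  B Regressive Voicing Assimilation: [savabodsa] → [savabotsa]
  C Initial Consonant Epenthesis: no change — [savabotsa]
  D Word-Final Devoicing: no change — [savabotsa]

[tegezdef], [savabotsa]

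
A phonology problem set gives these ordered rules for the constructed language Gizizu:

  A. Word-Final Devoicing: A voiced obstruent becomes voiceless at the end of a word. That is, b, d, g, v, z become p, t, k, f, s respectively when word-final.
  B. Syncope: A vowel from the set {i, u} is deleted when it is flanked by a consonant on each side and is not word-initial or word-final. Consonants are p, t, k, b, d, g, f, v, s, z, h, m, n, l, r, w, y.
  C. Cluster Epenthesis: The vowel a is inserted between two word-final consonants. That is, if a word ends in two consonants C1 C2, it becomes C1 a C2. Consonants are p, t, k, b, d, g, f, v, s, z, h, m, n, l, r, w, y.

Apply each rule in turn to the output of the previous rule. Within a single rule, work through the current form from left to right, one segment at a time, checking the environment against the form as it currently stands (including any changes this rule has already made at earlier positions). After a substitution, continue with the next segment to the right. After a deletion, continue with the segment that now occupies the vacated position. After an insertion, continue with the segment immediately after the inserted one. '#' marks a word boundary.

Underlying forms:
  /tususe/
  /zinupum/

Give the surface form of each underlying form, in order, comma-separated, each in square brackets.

[tsse], [znpam]

/tususe/:
  A Word-Final Devoicing: no change — [tususe]
  B Syncope: [tususe] → [tsse]
  C Cluster Epenthesis: no change — [tsse]
/zinupum/:
  A Word-Final Devoicing: no change — [zinupum]
  B Syncope: [zinupum] → [znpm]
  C Cluster Epenthesis: [znpm] → [znpam]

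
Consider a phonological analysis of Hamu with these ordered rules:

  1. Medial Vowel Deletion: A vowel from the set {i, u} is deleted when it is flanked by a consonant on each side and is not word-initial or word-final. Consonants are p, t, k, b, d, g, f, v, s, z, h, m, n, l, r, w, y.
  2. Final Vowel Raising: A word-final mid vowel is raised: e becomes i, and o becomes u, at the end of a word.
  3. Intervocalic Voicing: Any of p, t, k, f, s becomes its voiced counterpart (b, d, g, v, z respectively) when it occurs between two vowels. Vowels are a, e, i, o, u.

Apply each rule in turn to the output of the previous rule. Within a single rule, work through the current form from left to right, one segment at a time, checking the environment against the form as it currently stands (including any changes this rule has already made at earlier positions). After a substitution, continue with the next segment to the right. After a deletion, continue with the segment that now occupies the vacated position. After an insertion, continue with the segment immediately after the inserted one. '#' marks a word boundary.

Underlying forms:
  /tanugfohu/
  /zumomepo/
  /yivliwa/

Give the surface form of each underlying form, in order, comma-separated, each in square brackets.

[tangfohu], [zmomebu], [yvlwa]

/tanugfohu/:
  1 Medial Vowel Deletion: [tanugfohu] → [tangfohu]
  2 Final Vowel Raising: no change — [tangfohu]
  3 Intervocalic Voicing: no change — [tangfohu]
/zumomepo/:
  1 Medial Vowel Deletion: [zumomepo] → [zmomepo]
  2 Final Vowel Raising: [zmomepo] → [zmomepu]
  3 Intervocalic Voicing: [zmomepu] → [zmomebu]
/yivliwa/:
  1 Medial Vowel Deletion: [yivliwa] → [yvlwa]
  2 Final Vowel Raising: no change — [yvlwa]
  3 Intervocalic Voicing: no change — [yvlwa]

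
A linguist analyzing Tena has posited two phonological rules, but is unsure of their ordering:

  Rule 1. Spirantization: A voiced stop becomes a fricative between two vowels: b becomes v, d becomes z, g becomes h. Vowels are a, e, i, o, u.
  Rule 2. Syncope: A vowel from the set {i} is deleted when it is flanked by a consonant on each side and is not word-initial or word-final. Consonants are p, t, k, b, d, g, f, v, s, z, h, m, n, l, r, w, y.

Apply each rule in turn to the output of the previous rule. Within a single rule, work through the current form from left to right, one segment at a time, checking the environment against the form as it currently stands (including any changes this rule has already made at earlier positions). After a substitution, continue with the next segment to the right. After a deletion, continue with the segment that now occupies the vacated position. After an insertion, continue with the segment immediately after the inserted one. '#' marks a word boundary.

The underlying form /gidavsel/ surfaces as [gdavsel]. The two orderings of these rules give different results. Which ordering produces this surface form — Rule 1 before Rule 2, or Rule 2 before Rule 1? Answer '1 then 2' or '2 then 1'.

2 then 1

Order 1 then 2:
  1 Spirantization: [gidavsel] → [gizavsel]
  2 Syncope: [gizavsel] → [gzavsel]
  result: [gzavsel]
Order 2 then 1:
  2 Syncope: [gidavsel] → [gdavsel]
  1 Spirantization: no change — [gdavsel]
  result: [gdavsel]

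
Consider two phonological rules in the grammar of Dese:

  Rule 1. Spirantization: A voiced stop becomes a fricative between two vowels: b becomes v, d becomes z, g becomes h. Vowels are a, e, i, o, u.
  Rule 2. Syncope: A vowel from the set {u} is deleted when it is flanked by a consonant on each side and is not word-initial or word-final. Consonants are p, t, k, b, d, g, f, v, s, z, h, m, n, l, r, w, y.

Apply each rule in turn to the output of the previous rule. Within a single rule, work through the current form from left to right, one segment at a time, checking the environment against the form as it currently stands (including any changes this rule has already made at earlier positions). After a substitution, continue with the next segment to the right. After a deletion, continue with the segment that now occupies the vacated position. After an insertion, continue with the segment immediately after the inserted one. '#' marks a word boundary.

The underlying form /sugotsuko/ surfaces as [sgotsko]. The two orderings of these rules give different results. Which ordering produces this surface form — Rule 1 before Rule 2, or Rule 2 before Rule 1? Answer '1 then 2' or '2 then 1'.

2 then 1

Order 1 then 2:
  1 Spirantization: [sugotsuko] → [suhotsuko]
  2 Syncope: [suhotsuko] → [shotsko]
  result: [shotsko]
Order 2 then 1:
  2 Syncope: [sugotsuko] → [sgotsko]
  1 Spirantization: no change — [sgotsko]
  result: [sgotsko]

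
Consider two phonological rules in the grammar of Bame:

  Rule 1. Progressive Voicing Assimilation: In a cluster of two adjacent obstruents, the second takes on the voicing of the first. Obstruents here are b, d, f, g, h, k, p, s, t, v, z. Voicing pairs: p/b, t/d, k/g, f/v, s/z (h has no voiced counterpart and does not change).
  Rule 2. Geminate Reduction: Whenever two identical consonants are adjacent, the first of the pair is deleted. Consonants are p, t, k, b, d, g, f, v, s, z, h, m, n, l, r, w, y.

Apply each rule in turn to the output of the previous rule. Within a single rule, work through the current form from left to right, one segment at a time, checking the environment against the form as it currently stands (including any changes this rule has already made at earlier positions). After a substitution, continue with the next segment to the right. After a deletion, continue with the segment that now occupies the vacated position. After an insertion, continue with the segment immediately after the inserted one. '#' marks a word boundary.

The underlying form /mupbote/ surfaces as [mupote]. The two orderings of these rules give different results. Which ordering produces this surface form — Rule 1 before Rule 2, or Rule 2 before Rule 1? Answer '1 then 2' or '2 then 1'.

1 then 2

Order 1 then 2:
  1 Progressive Voicing Assimilation: [mupbote] → [muppote]
  2 Geminate Reduction: [muppote] → [mupote]
  result: [mupote]
Order 2 then 1:
  2 Geminate Reduction: no change — [mupbote]
  1 Progressive Voicing Assimilation: [mupbote] → [muppote]
  result: [muppote]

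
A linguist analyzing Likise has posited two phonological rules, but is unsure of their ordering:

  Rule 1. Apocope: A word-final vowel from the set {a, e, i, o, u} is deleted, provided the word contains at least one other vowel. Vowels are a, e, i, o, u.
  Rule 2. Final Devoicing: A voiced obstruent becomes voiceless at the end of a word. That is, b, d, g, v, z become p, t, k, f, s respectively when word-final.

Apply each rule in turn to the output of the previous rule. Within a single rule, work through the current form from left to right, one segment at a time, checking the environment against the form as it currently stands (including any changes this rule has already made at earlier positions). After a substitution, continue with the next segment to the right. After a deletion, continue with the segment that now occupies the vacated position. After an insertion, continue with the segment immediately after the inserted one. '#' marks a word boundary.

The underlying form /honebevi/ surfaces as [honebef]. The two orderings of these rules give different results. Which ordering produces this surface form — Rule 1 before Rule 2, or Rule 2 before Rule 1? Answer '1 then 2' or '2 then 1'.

Order 1 then 2:
  1 Apocope: [honebevi] → [honebev]
  2 Final Devoicing: [honebev] → [honebef]
  result: [honebef]
Order 2 then 1:
  2 Final Devoicing: no change — [honebevi]
  1 Apocope: [honebevi] → [honebev]
  result: [honebev]

1 then 2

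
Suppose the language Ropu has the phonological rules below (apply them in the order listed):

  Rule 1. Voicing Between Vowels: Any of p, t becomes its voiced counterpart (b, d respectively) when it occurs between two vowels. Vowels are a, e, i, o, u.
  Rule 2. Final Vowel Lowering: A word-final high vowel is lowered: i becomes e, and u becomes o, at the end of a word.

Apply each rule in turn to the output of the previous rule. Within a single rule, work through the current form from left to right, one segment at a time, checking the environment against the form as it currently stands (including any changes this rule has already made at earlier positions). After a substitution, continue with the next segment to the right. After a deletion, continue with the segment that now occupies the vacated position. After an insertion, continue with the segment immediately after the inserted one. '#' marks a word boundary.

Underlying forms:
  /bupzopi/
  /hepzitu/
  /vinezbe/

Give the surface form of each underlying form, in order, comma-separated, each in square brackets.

[bupzobe], [hepzido], [vinezbe]

/bupzopi/:
  Rule 1 Voicing Between Vowels: [bupzopi] → [bupzobi]
  Rule 2 Final Vowel Lowering: [bupzobi] → [bupzobe]
/hepzitu/:
  Rule 1 Voicing Between Vowels: [hepzitu] → [hepzidu]
  Rule 2 Final Vowel Lowering: [hepzidu] → [hepzido]
/vinezbe/:
  Rule 1 Voicing Between Vowels: no change — [vinezbe]
  Rule 2 Final Vowel Lowering: no change — [vinezbe]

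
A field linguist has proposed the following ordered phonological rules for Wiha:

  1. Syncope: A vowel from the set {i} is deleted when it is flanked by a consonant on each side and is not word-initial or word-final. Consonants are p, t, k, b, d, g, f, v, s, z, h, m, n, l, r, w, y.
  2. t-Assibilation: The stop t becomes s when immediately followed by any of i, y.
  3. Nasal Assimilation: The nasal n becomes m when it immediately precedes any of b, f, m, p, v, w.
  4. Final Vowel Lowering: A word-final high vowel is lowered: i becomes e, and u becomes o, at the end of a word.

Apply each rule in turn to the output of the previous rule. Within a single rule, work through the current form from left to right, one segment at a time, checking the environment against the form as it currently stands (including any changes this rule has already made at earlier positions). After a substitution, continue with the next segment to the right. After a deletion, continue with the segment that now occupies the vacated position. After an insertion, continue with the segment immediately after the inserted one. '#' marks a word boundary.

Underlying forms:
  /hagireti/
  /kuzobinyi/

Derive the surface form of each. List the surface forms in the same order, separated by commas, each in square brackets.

/hagireti/:
  1 Syncope: [hagireti] → [hagreti]
  2 t-Assibilation: [hagreti] → [hagresi]
  3 Nasal Assimilation: no change — [hagresi]
  4 Final Vowel Lowering: [hagresi] → [hagrese]
/kuzobinyi/:
  1 Syncope: [kuzobinyi] → [kuzobnyi]
  2 t-Assibilation: no change — [kuzobnyi]
  3 Nasal Assimilation: no change — [kuzobnyi]
  4 Final Vowel Lowering: [kuzobnyi] → [kuzobnye]

[hagrese], [kuzobnye]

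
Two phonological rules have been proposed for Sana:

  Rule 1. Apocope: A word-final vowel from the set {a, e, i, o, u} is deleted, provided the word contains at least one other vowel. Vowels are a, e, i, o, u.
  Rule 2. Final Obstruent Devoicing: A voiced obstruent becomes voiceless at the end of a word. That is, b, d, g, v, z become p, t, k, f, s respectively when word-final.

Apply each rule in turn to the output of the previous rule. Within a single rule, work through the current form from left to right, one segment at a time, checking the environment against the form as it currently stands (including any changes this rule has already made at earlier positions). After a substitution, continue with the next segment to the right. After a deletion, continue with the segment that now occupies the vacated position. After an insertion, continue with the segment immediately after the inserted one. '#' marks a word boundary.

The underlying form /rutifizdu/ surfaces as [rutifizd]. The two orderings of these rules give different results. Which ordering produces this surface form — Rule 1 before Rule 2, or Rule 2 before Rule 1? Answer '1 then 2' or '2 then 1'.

Order 1 then 2:
  1 Apocope: [rutifizdu] → [rutifizd]
  2 Final Obstruent Devoicing: [rutifizd] → [rutifizt]
  result: [rutifizt]
Order 2 then 1:
  2 Final Obstruent Devoicing: no change — [rutifizdu]
  1 Apocope: [rutifizdu] → [rutifizd]
  result: [rutifizd]

2 then 1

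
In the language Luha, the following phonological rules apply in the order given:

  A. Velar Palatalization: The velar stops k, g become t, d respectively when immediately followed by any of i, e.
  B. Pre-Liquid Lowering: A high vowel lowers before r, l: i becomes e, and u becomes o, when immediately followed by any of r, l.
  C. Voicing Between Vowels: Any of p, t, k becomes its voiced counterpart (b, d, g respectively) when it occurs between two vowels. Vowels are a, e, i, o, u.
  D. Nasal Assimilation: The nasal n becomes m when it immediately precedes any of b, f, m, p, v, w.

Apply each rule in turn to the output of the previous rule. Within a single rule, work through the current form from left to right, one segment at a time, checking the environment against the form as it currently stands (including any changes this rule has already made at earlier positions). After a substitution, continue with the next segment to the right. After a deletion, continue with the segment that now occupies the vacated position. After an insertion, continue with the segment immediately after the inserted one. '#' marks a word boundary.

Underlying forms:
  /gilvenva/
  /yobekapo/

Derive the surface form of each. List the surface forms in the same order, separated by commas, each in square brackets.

[delvemva], [yobegabo]

/gilvenva/:
  A Velar Palatalization: [gilvenva] → [dilvenva]
  B Pre-Liquid Lowering: [dilvenva] → [delvenva]
  C Voicing Between Vowels: no change — [delvenva]
  D Nasal Assimilation: [delvenva] → [delvemva]
/yobekapo/:
  A Velar Palatalization: no change — [yobekapo]
  B Pre-Liquid Lowering: no change — [yobekapo]
  C Voicing Between Vowels: [yobekapo] → [yobegabo]
  D Nasal Assimilation: no change — [yobegabo]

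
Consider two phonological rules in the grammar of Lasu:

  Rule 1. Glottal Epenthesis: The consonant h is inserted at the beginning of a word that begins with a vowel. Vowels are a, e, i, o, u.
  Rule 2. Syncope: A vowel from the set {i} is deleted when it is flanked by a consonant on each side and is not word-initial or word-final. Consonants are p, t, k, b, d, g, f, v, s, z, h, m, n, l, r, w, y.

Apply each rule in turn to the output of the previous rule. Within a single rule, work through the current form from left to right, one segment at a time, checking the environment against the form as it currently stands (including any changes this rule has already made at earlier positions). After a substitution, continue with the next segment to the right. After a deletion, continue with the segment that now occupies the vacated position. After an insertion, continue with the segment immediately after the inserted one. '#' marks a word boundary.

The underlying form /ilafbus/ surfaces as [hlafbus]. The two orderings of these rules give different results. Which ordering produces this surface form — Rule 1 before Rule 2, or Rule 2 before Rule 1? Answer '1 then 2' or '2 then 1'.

Order 1 then 2:
  1 Glottal Epenthesis: [ilafbus] → [hilafbus]
  2 Syncope: [hilafbus] → [hlafbus]
  result: [hlafbus]
Order 2 then 1:
  2 Syncope: no change — [ilafbus]
  1 Glottal Epenthesis: [ilafbus] → [hilafbus]
  result: [hilafbus]

1 then 2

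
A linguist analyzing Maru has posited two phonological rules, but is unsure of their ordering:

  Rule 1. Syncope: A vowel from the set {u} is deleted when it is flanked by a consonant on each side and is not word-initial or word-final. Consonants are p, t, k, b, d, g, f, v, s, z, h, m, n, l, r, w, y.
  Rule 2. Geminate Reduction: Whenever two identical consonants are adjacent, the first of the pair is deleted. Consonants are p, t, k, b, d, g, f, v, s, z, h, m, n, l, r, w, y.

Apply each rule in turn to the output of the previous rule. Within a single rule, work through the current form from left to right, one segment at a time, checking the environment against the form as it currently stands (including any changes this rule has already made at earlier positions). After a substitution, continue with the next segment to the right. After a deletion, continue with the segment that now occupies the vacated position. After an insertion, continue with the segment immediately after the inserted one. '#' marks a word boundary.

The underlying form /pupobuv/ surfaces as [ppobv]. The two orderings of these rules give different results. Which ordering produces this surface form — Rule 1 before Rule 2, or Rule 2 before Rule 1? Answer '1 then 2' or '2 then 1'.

Order 1 then 2:
  1 Syncope: [pupobuv] → [ppobv]
  2 Geminate Reduction: [ppobv] → [pobv]
  result: [pobv]
Order 2 then 1:
  2 Geminate Reduction: no change — [pupobuv]
  1 Syncope: [pupobuv] → [ppobv]
  result: [ppobv]

2 then 1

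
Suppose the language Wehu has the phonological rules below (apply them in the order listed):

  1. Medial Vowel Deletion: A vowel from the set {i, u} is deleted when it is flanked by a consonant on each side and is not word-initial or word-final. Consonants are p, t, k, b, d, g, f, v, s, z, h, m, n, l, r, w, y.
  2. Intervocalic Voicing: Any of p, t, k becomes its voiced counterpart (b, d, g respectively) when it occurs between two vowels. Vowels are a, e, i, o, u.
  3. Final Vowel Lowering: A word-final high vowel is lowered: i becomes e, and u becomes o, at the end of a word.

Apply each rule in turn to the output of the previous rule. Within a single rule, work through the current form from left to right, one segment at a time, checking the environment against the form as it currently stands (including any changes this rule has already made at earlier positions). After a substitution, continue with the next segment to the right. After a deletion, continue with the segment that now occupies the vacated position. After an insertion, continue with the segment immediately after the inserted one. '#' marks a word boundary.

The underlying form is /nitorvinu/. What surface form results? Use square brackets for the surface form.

[ntorvno]

1 Medial Vowel Deletion: [nitorvinu] → [ntorvnu]
2 Intervocalic Voicing: no change — [ntorvnu]
3 Final Vowel Lowering: [ntorvnu] → [ntorvno]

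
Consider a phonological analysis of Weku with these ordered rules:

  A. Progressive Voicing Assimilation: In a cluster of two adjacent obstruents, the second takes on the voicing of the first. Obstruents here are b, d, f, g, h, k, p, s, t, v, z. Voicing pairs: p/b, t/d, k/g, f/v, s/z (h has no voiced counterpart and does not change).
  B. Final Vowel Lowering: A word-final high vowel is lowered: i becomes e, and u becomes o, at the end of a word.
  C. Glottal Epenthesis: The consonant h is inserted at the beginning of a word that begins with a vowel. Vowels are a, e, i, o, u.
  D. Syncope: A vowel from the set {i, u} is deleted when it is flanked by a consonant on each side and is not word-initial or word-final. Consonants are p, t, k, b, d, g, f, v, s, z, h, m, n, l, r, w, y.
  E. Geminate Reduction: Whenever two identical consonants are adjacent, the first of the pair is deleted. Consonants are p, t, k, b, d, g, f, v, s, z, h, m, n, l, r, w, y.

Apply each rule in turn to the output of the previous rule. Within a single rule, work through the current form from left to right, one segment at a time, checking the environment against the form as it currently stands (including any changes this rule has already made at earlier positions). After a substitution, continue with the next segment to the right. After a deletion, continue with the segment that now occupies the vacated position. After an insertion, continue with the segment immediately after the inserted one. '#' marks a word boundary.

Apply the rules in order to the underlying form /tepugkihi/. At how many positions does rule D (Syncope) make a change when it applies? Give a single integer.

A Progressive Voicing Assimilation: [tepugkihi] → [tepuggihi]
B Final Vowel Lowering: [tepuggihi] → [tepuggihe]
C Glottal Epenthesis: no change — [tepuggihe]
D Syncope: [tepuggihe] → [tepgghe]
E Geminate Reduction: [tepgghe] → [tepghe]
Rule D changed 2 position(s).

2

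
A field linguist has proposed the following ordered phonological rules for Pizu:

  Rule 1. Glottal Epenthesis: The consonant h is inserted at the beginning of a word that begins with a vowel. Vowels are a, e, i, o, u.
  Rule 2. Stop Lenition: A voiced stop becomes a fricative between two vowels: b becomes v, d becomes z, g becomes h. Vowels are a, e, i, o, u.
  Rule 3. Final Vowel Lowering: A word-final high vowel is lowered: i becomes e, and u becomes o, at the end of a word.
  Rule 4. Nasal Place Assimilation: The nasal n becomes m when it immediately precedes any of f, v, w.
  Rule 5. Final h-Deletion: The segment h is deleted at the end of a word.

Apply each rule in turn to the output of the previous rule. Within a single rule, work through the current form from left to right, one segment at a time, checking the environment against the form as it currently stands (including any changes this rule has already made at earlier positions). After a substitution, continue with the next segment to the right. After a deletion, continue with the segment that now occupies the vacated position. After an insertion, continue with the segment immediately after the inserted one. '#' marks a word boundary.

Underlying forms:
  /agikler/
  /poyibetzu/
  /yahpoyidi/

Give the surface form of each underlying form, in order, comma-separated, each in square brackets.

[hahikler], [poyivetzo], [yahpoyize]

/agikler/:
  Rule 1 Glottal Epenthesis: [agikler] → [hagikler]
  Rule 2 Stop Lenition: [hagikler] → [hahikler]
  Rule 3 Final Vowel Lowering: no change — [hahikler]
  Rule 4 Nasal Place Assimilation: no change — [hahikler]
  Rule 5 Final h-Deletion: no change — [hahikler]
/poyibetzu/:
  Rule 1 Glottal Epenthesis: no change — [poyibetzu]
  Rule 2 Stop Lenition: [poyibetzu] → [poyivetzu]
  Rule 3 Final Vowel Lowering: [poyivetzu] → [poyivetzo]
  Rule 4 Nasal Place Assimilation: no change — [poyivetzo]
  Rule 5 Final h-Deletion: no change — [poyivetzo]
/yahpoyidi/:
  Rule 1 Glottal Epenthesis: no change — [yahpoyidi]
  Rule 2 Stop Lenition: [yahpoyidi] → [yahpoyizi]
  Rule 3 Final Vowel Lowering: [yahpoyizi] → [yahpoyize]
  Rule 4 Nasal Place Assimilation: no change — [yahpoyize]
  Rule 5 Final h-Deletion: no change — [yahpoyize]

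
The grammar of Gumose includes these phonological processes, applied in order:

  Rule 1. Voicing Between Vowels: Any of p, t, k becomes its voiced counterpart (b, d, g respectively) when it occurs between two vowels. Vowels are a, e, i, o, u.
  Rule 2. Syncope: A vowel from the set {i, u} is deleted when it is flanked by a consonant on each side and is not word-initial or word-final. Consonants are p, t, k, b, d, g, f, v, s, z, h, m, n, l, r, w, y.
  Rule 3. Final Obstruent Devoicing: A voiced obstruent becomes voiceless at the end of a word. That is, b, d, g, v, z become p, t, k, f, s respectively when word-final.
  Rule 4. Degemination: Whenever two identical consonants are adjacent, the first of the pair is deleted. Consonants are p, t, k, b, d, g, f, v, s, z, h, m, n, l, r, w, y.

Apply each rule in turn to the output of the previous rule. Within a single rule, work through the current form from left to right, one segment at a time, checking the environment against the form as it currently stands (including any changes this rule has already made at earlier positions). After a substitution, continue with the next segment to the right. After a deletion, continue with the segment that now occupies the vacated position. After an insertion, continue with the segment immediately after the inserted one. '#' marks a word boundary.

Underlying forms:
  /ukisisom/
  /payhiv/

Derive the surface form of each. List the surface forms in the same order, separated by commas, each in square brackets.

[ugsom], [payhf]

/ukisisom/:
  Rule 1 Voicing Between Vowels: [ukisisom] → [ugisisom]
  Rule 2 Syncope: [ugisisom] → [ugssom]
  Rule 3 Final Obstruent Devoicing: no change — [ugssom]
  Rule 4 Degemination: [ugssom] → [ugsom]
/payhiv/:
  Rule 1 Voicing Between Vowels: no change — [payhiv]
  Rule 2 Syncope: [payhiv] → [payhv]
  Rule 3 Final Obstruent Devoicing: [payhv] → [payhf]
  Rule 4 Degemination: no change — [payhf]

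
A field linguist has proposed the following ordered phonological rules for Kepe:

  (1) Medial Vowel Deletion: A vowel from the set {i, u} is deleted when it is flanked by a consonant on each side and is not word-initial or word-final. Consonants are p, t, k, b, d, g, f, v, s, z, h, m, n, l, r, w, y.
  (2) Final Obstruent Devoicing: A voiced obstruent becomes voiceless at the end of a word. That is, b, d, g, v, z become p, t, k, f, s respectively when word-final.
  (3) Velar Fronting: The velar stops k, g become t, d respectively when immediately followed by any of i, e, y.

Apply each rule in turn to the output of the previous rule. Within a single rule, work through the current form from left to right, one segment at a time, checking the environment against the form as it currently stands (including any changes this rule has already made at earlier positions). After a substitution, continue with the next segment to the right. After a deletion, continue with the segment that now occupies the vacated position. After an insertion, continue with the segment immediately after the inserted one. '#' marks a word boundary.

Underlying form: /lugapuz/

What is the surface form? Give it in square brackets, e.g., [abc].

[lgaps]

(1) Medial Vowel Deletion: [lugapuz] → [lgapz]
(2) Final Obstruent Devoicing: [lgapz] → [lgaps]
(3) Velar Fronting: no change — [lgaps]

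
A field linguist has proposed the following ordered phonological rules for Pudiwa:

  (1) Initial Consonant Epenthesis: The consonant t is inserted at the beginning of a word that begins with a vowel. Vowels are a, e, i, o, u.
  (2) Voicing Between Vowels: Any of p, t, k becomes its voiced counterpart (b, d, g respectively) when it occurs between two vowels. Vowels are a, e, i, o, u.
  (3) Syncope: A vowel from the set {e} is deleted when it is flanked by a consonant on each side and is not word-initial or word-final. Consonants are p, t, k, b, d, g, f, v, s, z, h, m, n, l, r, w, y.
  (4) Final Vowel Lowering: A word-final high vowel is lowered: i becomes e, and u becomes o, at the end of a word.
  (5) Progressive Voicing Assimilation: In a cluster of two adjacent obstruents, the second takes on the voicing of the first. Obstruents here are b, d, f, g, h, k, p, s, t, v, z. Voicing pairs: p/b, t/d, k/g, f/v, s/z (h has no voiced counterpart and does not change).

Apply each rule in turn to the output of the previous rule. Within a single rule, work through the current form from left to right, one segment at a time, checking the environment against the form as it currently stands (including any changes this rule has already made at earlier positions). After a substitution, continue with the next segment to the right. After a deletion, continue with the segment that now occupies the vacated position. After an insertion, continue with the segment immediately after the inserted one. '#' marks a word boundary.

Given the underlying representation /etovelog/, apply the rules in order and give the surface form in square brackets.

[ttovlog]

(1) Initial Consonant Epenthesis: [etovelog] → [tetovelog]
(2) Voicing Between Vowels: [tetovelog] → [tedovelog]
(3) Syncope: [tedovelog] → [tdovlog]
(4) Final Vowel Lowering: no change — [tdovlog]
(5) Progressive Voicing Assimilation: [tdovlog] → [ttovlog]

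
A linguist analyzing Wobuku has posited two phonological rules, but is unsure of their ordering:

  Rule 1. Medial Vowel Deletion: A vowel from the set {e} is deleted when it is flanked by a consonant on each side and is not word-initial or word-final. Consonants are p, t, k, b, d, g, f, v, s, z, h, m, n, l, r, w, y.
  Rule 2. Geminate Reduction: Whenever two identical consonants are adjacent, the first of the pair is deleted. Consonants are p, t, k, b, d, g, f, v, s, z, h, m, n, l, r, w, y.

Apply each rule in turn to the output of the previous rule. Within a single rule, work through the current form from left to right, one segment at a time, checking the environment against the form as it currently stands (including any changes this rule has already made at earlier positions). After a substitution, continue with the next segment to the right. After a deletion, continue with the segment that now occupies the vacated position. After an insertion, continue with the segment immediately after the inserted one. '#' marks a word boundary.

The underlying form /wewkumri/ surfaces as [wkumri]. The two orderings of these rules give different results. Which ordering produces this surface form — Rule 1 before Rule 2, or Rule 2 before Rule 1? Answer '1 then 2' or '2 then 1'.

1 then 2

Order 1 then 2:
  1 Medial Vowel Deletion: [wewkumri] → [wwkumri]
  2 Geminate Reduction: [wwkumri] → [wkumri]
  result: [wkumri]
Order 2 then 1:
  2 Geminate Reduction: no change — [wewkumri]
  1 Medial Vowel Deletion: [wewkumri] → [wwkumri]
  result: [wwkumri]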